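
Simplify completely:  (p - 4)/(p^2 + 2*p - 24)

1/(p + 6)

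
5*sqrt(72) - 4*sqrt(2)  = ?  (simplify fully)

26*sqrt(2)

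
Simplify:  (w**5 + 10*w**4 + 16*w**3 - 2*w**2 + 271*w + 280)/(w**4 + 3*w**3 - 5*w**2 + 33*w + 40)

w + 7

Factor: w**5 + 10*w**4 + 16*w**3 - 2*w**2 + 271*w + 280 = (w + 5)*(w + 7)*(w + 1)*(w**2 - 3*w + 8);  w**4 + 3*w**3 - 5*w**2 + 33*w + 40 = (w + 5)*(w + 1)*(w**2 - 3*w + 8)
Cancel the common factors (w**2 - 3*w + 8), (w + 5), (w + 1).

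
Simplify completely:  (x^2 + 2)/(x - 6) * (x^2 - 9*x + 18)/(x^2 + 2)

Factor: x^2 - 9*x + 18 = (x - 6)*(x - 3)
Cancel the common factors (x^2 + 2), (x - 6).

x - 3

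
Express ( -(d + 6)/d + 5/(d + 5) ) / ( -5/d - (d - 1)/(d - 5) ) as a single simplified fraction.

(d³ + d² - 150)/(d³ + 9*d² - 5*d - 125)

Numerator: -(d + 6)/d + 5/(d + 5) = (-d² - 6*d - 30)/(d² + 5*d)
Denominator: -5/d - (d - 1)/(d - 5) = (-d² - 4*d + 25)/(d² - 5*d)
Divide: ((-d² - 6*d - 30)/(d² + 5*d)) · ((d² - 5*d)/(-d² - 4*d + 25)) = (d³ + d² - 150)/(d³ + 9*d² - 5*d - 125)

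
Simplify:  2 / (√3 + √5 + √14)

(-√210 - 3*√14 + 6*√5 + 8*√3)/6

Group as (√3 + √14) + √5; multiply by (√3 + √14) - √5, then rationalise the remaining surd.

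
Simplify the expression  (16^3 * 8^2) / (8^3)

2^9

16^3 = 2^12; 8^2 = 2^6; 8^3 = 2^9
Combine exponents: 2^9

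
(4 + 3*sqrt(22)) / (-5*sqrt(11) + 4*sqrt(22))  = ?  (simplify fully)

(20*sqrt(11) + 16*sqrt(22) + 165*sqrt(2) + 264)/77

Multiply numerator and denominator by 5*sqrt(11) + 4*sqrt(22).
Denominator becomes 77; numerator becomes 20*sqrt(11) + 16*sqrt(22) + 165*sqrt(2) + 264.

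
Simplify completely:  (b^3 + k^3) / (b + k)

k^3 + b^3 = (b + k)(b^2 - b*k + k^2).

b^2 - b*k + k^2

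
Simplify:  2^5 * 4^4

2^13

2^5 = 2^5; 4^4 = 2^8
Combine exponents: 2^13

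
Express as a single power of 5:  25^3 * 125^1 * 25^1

25^3 = 5^6; 125^1 = 5^3; 25^1 = 5^2
Combine exponents: 5^11

5^11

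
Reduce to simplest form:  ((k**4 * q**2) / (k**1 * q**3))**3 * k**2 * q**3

Inside the bracket: k**3 * (q**-1)
Raise to the power 3: k**9 * (q**-3)
Multiply by k**2 * q**3: add exponents.

k**11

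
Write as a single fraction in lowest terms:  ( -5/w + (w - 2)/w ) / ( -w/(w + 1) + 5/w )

(-w**2 + 6*w + 7)/(w**2 - 5*w - 5)

Numerator: -5/w + (w - 2)/w = (w - 7)/w
Denominator: -w/(w + 1) + 5/w = (-w**2 + 5*w + 5)/(w**2 + w)
Divide: ((w - 7)/w) · ((w**2 + w)/(-w**2 + 5*w + 5)) = (-w**2 + 6*w + 7)/(w**2 - 5*w - 5)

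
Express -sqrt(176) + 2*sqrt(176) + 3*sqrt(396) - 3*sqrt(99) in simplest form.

13*sqrt(11)

sqrt(176) = 4*sqrt(11); 2*sqrt(176) = 8*sqrt(11); 3*sqrt(396) = 18*sqrt(11); 3*sqrt(99) = 9*sqrt(11)
Combine: (-4 + 8 + 18 - 9)·sqrt(11) = 13*sqrt(11)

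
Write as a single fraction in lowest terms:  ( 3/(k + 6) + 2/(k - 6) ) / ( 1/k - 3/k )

(-5*k^2 + 6*k)/(2*k^2 - 72)

Numerator: 3/(k + 6) + 2/(k - 6) = (5*k - 6)/(k^2 - 36)
Denominator: 1/k - 3/k = -2/k
Divide: ((5*k - 6)/(k^2 - 36)) · (-k/2) = (-5*k^2 + 6*k)/(2*k^2 - 72)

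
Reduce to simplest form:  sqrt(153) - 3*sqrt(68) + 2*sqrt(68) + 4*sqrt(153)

sqrt(153) = 3*sqrt(17); 3*sqrt(68) = 6*sqrt(17); 2*sqrt(68) = 4*sqrt(17); 4*sqrt(153) = 12*sqrt(17)
Combine: (3 - 6 + 4 + 12)·sqrt(17) = 13*sqrt(17)

13*sqrt(17)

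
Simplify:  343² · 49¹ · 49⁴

7^16

343² = 7^6; 49¹ = 7^2; 49⁴ = 7^8
Combine exponents: 7^16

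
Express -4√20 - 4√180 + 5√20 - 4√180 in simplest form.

-46*√5

4√20 = 8*√5; 4√180 = 24*√5; 5√20 = 10*√5; 4√180 = 24*√5
Combine: (-8 - 24 + 10 - 24)·√5 = -46*√5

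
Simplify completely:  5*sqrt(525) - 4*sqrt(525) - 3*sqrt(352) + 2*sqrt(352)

-4*sqrt(22) + 5*sqrt(21)

5*sqrt(525) = 25*sqrt(21); 4*sqrt(525) = 20*sqrt(21); 3*sqrt(352) = 12*sqrt(22); 2*sqrt(352) = 8*sqrt(22)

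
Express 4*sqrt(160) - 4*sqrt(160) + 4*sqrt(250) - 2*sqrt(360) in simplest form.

8*sqrt(10)

4*sqrt(160) = 16*sqrt(10); 4*sqrt(160) = 16*sqrt(10); 4*sqrt(250) = 20*sqrt(10); 2*sqrt(360) = 12*sqrt(10)
Combine: (16 - 16 + 20 - 12)·sqrt(10) = 8*sqrt(10)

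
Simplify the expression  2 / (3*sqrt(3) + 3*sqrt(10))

Multiply numerator and denominator by -3*sqrt(10) + 3*sqrt(3).
Denominator becomes -63; numerator becomes -6*sqrt(10) + 6*sqrt(3).

(-2*sqrt(3) + 2*sqrt(10))/21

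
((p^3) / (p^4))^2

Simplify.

p^(-2)

Inside the bracket: (p^-1)
Raise to the power 2: (p^-2)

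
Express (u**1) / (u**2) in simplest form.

Quotient: (u**-1)

1/u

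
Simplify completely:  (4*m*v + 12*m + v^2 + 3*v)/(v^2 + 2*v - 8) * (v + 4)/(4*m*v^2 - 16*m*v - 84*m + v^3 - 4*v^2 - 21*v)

1/(v^2 - 9*v + 14)

Factor: 4*m*v + 12*m + v^2 + 3*v = (v + 3)*(4*m + v);  v^2 + 2*v - 8 = (v + 4)*(v - 2);  4*m*v^2 - 16*m*v - 84*m + v^3 - 4*v^2 - 21*v = (v - 7)*(4*m + v)*(v + 3)
Cancel the common factors (4*m + v), (v + 4), (v + 3).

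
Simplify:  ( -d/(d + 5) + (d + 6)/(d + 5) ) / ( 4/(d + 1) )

(3*d + 3)/(2*d + 10)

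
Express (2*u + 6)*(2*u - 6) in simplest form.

Difference of squares with P = 2*u, Q = 6.

4*u^2 - 36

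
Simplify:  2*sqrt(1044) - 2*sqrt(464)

2*sqrt(1044) = 12*sqrt(29); 2*sqrt(464) = 8*sqrt(29)
Combine: (12 - 8)·sqrt(29) = 4*sqrt(29)

4*sqrt(29)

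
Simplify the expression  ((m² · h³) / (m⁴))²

h⁶/m⁴

Inside the bracket: (m^-2) · h³
Raise to the power 2: (m^-4) · h⁶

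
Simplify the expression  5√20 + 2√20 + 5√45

29*√5

5√20 = 10*√5; 2√20 = 4*√5; 5√45 = 15*√5
Combine: (10 + 4 + 15)·√5 = 29*√5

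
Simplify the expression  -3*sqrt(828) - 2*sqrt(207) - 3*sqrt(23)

3*sqrt(828) = 18*sqrt(23); 2*sqrt(207) = 6*sqrt(23); 3*sqrt(23) = 3*sqrt(23)
Combine: (-18 - 6 - 3)·sqrt(23) = -27*sqrt(23)

-27*sqrt(23)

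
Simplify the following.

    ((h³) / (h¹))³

h⁶

Inside the bracket: h²
Raise to the power 3: h⁶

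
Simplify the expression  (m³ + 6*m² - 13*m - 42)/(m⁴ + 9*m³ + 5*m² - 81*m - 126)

1/(m + 3)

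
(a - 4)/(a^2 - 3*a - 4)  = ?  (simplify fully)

Factor: a^2 - 3*a - 4 = (a + 1)*(a - 4)
Cancel the common factor (a - 4).

1/(a + 1)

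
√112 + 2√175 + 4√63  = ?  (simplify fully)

26*√7

√112 = 4*√7; 2√175 = 10*√7; 4√63 = 12*√7
Combine: (4 + 10 + 12)·√7 = 26*√7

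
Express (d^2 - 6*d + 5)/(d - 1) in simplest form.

d - 5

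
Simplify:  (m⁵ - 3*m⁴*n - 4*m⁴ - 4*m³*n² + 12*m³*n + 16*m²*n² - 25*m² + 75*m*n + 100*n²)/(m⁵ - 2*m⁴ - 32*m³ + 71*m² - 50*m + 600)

Factor: m⁵ - 3*m⁴*n - 4*m⁴ - 4*m³*n² + 12*m³*n + 16*m²*n² - 25*m² + 75*m*n + 100*n² = (m - 4*n)·(m + n)·(m² + m + 5)·(m - 5);  m⁵ - 2*m⁴ - 32*m³ + 71*m² - 50*m + 600 = (m - 5)·(m + 6)·(m² + m + 5)·(m - 4)
Cancel the common factors (m² + m + 5), (m - 5).

(m² - 3*m*n - 4*n²)/(m² + 2*m - 24)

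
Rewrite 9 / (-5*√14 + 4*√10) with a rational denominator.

(-45*√14 - 36*√10)/190

Multiply numerator and denominator by 4*√10 + 5*√14.
Denominator becomes -190; numerator becomes 36*√10 + 45*√14.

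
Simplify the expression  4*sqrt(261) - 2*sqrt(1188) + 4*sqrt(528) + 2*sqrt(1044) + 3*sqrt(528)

4*sqrt(261) = 12*sqrt(29); 2*sqrt(1188) = 12*sqrt(33); 4*sqrt(528) = 16*sqrt(33); 2*sqrt(1044) = 12*sqrt(29); 3*sqrt(528) = 12*sqrt(33)

16*sqrt(33) + 24*sqrt(29)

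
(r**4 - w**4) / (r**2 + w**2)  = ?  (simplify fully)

Difference of fourth powers: factor out (r**2 + w**2).

r**2 - w**2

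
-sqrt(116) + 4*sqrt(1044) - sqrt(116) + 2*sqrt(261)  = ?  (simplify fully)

26*sqrt(29)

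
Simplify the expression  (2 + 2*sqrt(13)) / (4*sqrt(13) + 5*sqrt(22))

(-52 - 4*sqrt(13) + 5*sqrt(22) + 5*sqrt(286))/171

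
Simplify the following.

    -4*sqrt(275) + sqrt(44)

-18*sqrt(11)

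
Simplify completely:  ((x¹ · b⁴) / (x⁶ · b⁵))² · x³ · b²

Inside the bracket: (x^-5) · (b^-1)
Raise to the power 2: (x^-10) · (b^-2)
Multiply by x³ · b²: add exponents.

x^(-7)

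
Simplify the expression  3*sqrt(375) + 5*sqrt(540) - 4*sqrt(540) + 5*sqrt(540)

51*sqrt(15)

3*sqrt(375) = 15*sqrt(15); 5*sqrt(540) = 30*sqrt(15); 4*sqrt(540) = 24*sqrt(15); 5*sqrt(540) = 30*sqrt(15)
Combine: (15 + 30 - 24 + 30)·sqrt(15) = 51*sqrt(15)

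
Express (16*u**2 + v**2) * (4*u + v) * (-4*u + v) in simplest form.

Telescope via difference of squares: (v+(4*u))(v-(4*u)) = -16*u**2 + v**2, then repeat with the next factor.

-256*u**4 + v**4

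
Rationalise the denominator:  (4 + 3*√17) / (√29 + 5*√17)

(-3*√493 - 4*√29 + 20*√17 + 255)/396

Multiply numerator and denominator by -√29 + 5*√17.
Denominator becomes 396; numerator becomes -3*√493 - 4*√29 + 20*√17 + 255.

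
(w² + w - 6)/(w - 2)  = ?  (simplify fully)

Factor: w² + w - 6 = (w + 3)·(w - 2)
Cancel the common factor (w - 2).

w + 3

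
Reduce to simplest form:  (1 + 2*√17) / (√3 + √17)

Multiply numerator and denominator by -√3 + √17.
Denominator becomes 14; numerator becomes -2*√51 - √3 + √17 + 34.

(-2*√51 - √3 + √17 + 34)/14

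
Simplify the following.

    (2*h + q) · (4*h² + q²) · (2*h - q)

16*h⁴ - q⁴

((2*h)+q)((2*h)-q) = 4*h² - q²; continue pairing.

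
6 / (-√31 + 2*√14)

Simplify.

(6*√31 + 12*√14)/25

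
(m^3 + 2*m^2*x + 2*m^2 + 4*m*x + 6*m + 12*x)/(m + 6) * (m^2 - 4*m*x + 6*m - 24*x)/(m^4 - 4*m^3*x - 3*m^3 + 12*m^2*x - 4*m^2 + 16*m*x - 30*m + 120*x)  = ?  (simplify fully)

(m + 2*x)/(m - 5)

Factor: m^3 + 2*m^2*x + 2*m^2 + 4*m*x + 6*m + 12*x = (m^2 + 2*m + 6)*(m + 2*x);  m^2 - 4*m*x + 6*m - 24*x = (m + 6)*(m - 4*x);  m^4 - 4*m^3*x - 3*m^3 + 12*m^2*x - 4*m^2 + 16*m*x - 30*m + 120*x = (m - 4*x)*(m^2 + 2*m + 6)*(m - 5)
Cancel the common factors (m^2 + 2*m + 6), (m + 6), (m - 4*x).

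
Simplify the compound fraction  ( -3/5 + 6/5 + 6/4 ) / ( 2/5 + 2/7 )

49/16

Numerator: -3/5 + 6/5 + 6/4 = 21/10
Denominator: 2/5 + 2/7 = 24/35
Divide: (21/10) · (35/24) = 49/16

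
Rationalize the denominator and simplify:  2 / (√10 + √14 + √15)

(-40*√21 + 18*√15 + 22*√14 + 38*√10)/479

Group as (√10 + √14) + √15; multiply by (√10 + √14) - √15, then rationalise the remaining surd.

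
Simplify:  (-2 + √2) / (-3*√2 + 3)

Multiply numerator and denominator by 3 + 3*√2.
Denominator becomes -9; numerator becomes -3*√2.

√2/3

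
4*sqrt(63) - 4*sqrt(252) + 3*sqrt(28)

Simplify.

-6*sqrt(7)

4*sqrt(63) = 12*sqrt(7); 4*sqrt(252) = 24*sqrt(7); 3*sqrt(28) = 6*sqrt(7)
Combine: (12 - 24 + 6)·sqrt(7) = -6*sqrt(7)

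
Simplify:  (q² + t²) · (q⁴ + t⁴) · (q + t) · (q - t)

Telescope via difference of squares: (q+t)(q-t) = q² - t², then repeat with the next factor.

q⁸ - t⁸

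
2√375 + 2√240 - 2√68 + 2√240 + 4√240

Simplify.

-4*√17 + 42*√15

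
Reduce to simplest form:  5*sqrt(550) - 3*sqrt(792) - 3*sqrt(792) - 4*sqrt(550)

5*sqrt(550) = 25*sqrt(22); 3*sqrt(792) = 18*sqrt(22); 3*sqrt(792) = 18*sqrt(22); 4*sqrt(550) = 20*sqrt(22)
Combine: (25 - 18 - 18 - 20)·sqrt(22) = -31*sqrt(22)

-31*sqrt(22)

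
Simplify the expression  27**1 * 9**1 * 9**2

3**9

27**1 = 3**3; 9**1 = 3**2; 9**2 = 3**4
Combine exponents: 3**9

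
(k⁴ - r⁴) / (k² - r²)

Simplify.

k⁴ - r⁴ factors as -(-k + r)*(k + r)*(k² + r²).

k² + r²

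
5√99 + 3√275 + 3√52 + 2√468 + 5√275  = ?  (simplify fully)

18*√13 + 55*√11

5√99 = 15*√11; 3√275 = 15*√11; 3√52 = 6*√13; 2√468 = 12*√13; 5√275 = 25*√11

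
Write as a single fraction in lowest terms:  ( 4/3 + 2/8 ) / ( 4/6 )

Numerator: 4/3 + 2/8 = 19/12
Denominator: 4/6 = 2/3
Divide: (19/12) · (3/2) = 19/8

19/8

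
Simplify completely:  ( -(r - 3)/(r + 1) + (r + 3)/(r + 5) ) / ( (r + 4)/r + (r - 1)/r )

Numerator: -(r - 3)/(r + 1) + (r + 3)/(r + 5) = (2*r + 18)/(r² + 6*r + 5)
Denominator: (r + 4)/r + (r - 1)/r = (2*r + 3)/r
Divide: ((2*r + 18)/(r² + 6*r + 5)) · (r/(2*r + 3)) = (2*r² + 18*r)/(2*r³ + 15*r² + 28*r + 15)

(2*r² + 18*r)/(2*r³ + 15*r² + 28*r + 15)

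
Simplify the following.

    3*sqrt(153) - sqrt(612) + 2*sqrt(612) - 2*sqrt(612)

3*sqrt(153) = 9*sqrt(17); sqrt(612) = 6*sqrt(17); 2*sqrt(612) = 12*sqrt(17); 2*sqrt(612) = 12*sqrt(17)
Combine: (9 - 6 + 12 - 12)·sqrt(17) = 3*sqrt(17)

3*sqrt(17)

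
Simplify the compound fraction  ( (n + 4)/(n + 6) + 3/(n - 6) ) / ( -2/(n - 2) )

Numerator: (n + 4)/(n + 6) + 3/(n - 6) = (n^2 + n - 6)/(n^2 - 36)
Denominator: -2/(n - 2) = -2/(n - 2)
Divide: ((n^2 + n - 6)/(n^2 - 36)) · (-n/2 + 1) = (-n^3 + n^2 + 8*n - 12)/(2*n^2 - 72)

(-n^3 + n^2 + 8*n - 12)/(2*n^2 - 72)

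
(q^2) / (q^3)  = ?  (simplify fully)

Quotient: (q^-1)

1/q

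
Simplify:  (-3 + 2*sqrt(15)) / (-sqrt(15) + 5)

(15 + 7*sqrt(15))/10

Multiply numerator and denominator by sqrt(15) + 5.
Denominator becomes 10; numerator becomes 15 + 7*sqrt(15).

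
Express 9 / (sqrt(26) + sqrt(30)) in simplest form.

(-9*sqrt(26) + 9*sqrt(30))/4

Multiply numerator and denominator by -sqrt(30) + sqrt(26).
Denominator becomes -4; numerator becomes -9*sqrt(30) + 9*sqrt(26).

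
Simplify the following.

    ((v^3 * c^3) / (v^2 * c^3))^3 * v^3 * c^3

c^3*v^6

Inside the bracket: v^1
Raise to the power 3: v^3
Multiply by v^3 * c^3: add exponents.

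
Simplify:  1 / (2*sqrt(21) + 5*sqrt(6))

(-2*sqrt(21) + 5*sqrt(6))/66

Multiply numerator and denominator by -5*sqrt(6) + 2*sqrt(21).
Denominator becomes -66; numerator becomes -5*sqrt(6) + 2*sqrt(21).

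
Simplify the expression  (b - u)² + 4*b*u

(b + u)²

After expansion: b² + 2*b*u + u² — a perfect-square trinomial.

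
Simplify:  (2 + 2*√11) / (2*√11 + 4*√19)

(-11 - √11 + 2*√19 + 2*√209)/65

Multiply numerator and denominator by -4*√19 + 2*√11.
Denominator becomes -260; numerator becomes -8*√209 - 8*√19 + 4*√11 + 44.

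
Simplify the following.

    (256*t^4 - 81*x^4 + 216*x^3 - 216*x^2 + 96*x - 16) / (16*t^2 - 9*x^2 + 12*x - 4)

Difference of fourth powers: factor out (16*t^2 - (3*x - 2)^2).

16*t^2 + 9*x^2 - 12*x + 4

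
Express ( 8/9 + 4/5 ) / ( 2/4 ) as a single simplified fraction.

Numerator: 8/9 + 4/5 = 76/45
Denominator: 2/4 = 1/2
Divide: (76/45) · (2) = 152/45

152/45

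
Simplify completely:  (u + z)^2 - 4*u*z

(u - z)^2

Expanding gives u^2 - 2*u*z + z^2, a perfect square.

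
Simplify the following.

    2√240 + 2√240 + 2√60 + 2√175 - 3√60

2√240 = 8*√15; 2√240 = 8*√15; 2√60 = 4*√15; 2√175 = 10*√7; 3√60 = 6*√15

10*√7 + 14*√15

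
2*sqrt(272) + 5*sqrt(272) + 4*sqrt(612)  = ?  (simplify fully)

52*sqrt(17)

2*sqrt(272) = 8*sqrt(17); 5*sqrt(272) = 20*sqrt(17); 4*sqrt(612) = 24*sqrt(17)
Combine: (8 + 20 + 24)·sqrt(17) = 52*sqrt(17)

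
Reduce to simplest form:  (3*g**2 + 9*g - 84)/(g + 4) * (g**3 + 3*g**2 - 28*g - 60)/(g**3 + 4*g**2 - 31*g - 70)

(3*g**2 + 6*g - 72)/(g + 4)

Factor: 3*g**2 + 9*g - 84 = 3*(g + 7)*(g - 4);  g**3 + 3*g**2 - 28*g - 60 = (g + 2)*(g - 5)*(g + 6);  g**3 + 4*g**2 - 31*g - 70 = (g + 7)*(g + 2)*(g - 5)
Cancel the common factors (g + 7), (g + 2), (g - 5).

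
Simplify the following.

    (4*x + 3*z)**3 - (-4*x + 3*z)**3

128*x**3 + 216*x*z**2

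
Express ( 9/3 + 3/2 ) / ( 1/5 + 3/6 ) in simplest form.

Numerator: 9/3 + 3/2 = 9/2
Denominator: 1/5 + 3/6 = 7/10
Divide: (9/2) · (10/7) = 45/7

45/7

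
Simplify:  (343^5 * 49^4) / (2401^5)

7^3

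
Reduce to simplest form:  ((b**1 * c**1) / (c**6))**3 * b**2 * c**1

Inside the bracket: b**1 * (c**-5)
Raise to the power 3: b**3 * (c**-15)
Multiply by b**2 * c**1: add exponents.

b**5/c**14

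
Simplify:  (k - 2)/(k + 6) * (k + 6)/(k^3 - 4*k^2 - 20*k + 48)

1/(k^2 - 2*k - 24)

Factor: k^3 - 4*k^2 - 20*k + 48 = (k - 2)*(k - 6)*(k + 4)
Cancel the common factors (k - 2), (k + 6).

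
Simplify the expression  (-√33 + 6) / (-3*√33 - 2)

(-20*√33 + 111)/293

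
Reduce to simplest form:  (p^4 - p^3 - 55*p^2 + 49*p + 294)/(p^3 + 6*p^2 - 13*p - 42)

p - 7

Factor: p^4 - p^3 - 55*p^2 + 49*p + 294 = (p + 2)*(p - 3)*(p - 7)*(p + 7);  p^3 + 6*p^2 - 13*p - 42 = (p + 2)*(p + 7)*(p - 3)
Cancel the common factors (p + 2), (p + 7), (p - 3).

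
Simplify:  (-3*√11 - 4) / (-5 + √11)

(53 + 19*√11)/14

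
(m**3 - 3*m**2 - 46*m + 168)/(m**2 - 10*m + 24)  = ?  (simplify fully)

Factor: m**3 - 3*m**2 - 46*m + 168 = (m + 7)*(m - 6)*(m - 4);  m**2 - 10*m + 24 = (m - 6)*(m - 4)
Cancel the common factors (m - 6), (m - 4).

m + 7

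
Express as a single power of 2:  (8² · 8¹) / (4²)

8² = 2^6; 8¹ = 2^3; 4² = 2^4
Combine exponents: 2^5

2^5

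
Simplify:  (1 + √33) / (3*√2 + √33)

(-3*√66 - 3*√2 + √33 + 33)/15

Multiply numerator and denominator by -3*√2 + √33.
Denominator becomes 15; numerator becomes -3*√66 - 3*√2 + √33 + 33.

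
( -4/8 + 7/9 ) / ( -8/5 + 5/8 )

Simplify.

Numerator: -4/8 + 7/9 = 5/18
Denominator: -8/5 + 5/8 = -39/40
Divide: (5/18) · (-40/39) = -100/351

-100/351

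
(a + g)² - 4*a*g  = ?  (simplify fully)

(a - g)²

Expanding gives a² - 2*a*g + g², a perfect square.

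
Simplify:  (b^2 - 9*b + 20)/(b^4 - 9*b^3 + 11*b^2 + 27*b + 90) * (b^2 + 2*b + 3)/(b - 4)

1/(b - 6)

Factor: b^2 - 9*b + 20 = (b - 5)*(b - 4);  b^4 - 9*b^3 + 11*b^2 + 27*b + 90 = (b - 6)*(b^2 + 2*b + 3)*(b - 5)
Cancel the common factors (b^2 + 2*b + 3), (b - 5), (b - 4).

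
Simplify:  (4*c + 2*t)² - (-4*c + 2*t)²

Only the odd-power cross terms survive.

32*c*t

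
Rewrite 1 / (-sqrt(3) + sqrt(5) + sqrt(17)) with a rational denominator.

Group as (sqrt(5) + sqrt(17)) - sqrt(3); multiply by (sqrt(5) + sqrt(17)) + sqrt(3), then rationalise the remaining surd.

(-15*sqrt(5) - 2*sqrt(255) + 19*sqrt(3) + 9*sqrt(17))/21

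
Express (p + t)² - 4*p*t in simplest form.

(p - t)²

Expanding gives p² - 2*p*t + t², a perfect square.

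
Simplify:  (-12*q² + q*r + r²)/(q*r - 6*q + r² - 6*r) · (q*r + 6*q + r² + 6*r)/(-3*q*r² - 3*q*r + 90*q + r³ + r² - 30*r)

Factor: -12*q² + q*r + r² = (-3*q + r)·(4*q + r);  q*r - 6*q + r² - 6*r = (r - 6)·(q + r);  q*r + 6*q + r² + 6*r = (q + r)·(r + 6);  -3*q*r² - 3*q*r + 90*q + r³ + r² - 30*r = (r + 6)·(r - 5)·(-3*q + r)
Cancel the common factors (-3*q + r), (r + 6), (q + r).

(4*q + r)/(r² - 11*r + 30)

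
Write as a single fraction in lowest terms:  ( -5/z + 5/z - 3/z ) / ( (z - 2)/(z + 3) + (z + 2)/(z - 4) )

Numerator: -5/z + 5/z - 3/z = -3/z
Denominator: (z - 2)/(z + 3) + (z + 2)/(z - 4) = (2*z^2 - z + 14)/(z^2 - z - 12)
Divide: (-3/z) · ((z^2 - z - 12)/(2*z^2 - z + 14)) = (-3*z^2 + 3*z + 36)/(2*z^3 - z^2 + 14*z)

(-3*z^2 + 3*z + 36)/(2*z^3 - z^2 + 14*z)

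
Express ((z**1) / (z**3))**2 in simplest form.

z**(-4)

Inside the bracket: (z**-2)
Raise to the power 2: (z**-4)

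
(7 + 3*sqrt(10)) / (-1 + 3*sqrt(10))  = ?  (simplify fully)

Multiply numerator and denominator by -3*sqrt(10) - 1.
Denominator becomes -89; numerator becomes -97 - 24*sqrt(10).

(24*sqrt(10) + 97)/89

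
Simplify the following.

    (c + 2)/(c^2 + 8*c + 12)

1/(c + 6)

Factor: c^2 + 8*c + 12 = (c + 2)*(c + 6)
Cancel the common factor (c + 2).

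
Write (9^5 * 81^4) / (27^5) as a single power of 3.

9^5 = 3^10; 81^4 = 3^16; 27^5 = 3^15
Combine exponents: 3^11

3^11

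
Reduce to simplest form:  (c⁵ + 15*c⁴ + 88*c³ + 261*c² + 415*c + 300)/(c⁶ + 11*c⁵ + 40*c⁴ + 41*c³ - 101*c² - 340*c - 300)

Factor: c⁵ + 15*c⁴ + 88*c³ + 261*c² + 415*c + 300 = (c + 5)·(c² + 3*c + 5)·(c + 4)·(c + 3);  c⁶ + 11*c⁵ + 40*c⁴ + 41*c³ - 101*c² - 340*c - 300 = (c² + 3*c + 5)·(c + 3)·(c + 2)·(c + 5)·(c - 2)
Cancel the common factors (c² + 3*c + 5), (c + 5), (c + 3).

(c + 4)/(c² - 4)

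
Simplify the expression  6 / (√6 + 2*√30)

(-√6 + 2*√30)/19

Multiply numerator and denominator by -2*√30 + √6.
Denominator becomes -114; numerator becomes -12*√30 + 6*√6.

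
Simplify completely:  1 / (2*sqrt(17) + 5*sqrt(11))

Multiply numerator and denominator by -5*sqrt(11) + 2*sqrt(17).
Denominator becomes -207; numerator becomes -5*sqrt(11) + 2*sqrt(17).

(-2*sqrt(17) + 5*sqrt(11))/207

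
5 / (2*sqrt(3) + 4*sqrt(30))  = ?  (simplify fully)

(-5*sqrt(3) + 10*sqrt(30))/234

Multiply numerator and denominator by -2*sqrt(3) + 4*sqrt(30).
Denominator becomes 468; numerator becomes -10*sqrt(3) + 20*sqrt(30).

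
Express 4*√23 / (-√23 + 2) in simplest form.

(-92 - 8*√23)/19

Multiply numerator and denominator by 2 + √23.
Denominator becomes -19; numerator becomes 8*√23 + 92.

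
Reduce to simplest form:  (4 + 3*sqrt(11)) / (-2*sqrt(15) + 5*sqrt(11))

Multiply numerator and denominator by 2*sqrt(15) + 5*sqrt(11).
Denominator becomes 215; numerator becomes 8*sqrt(15) + 20*sqrt(11) + 6*sqrt(165) + 165.

(8*sqrt(15) + 20*sqrt(11) + 6*sqrt(165) + 165)/215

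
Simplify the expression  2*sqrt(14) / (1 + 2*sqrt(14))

Multiply numerator and denominator by -2*sqrt(14) + 1.
Denominator becomes -55; numerator becomes -56 + 2*sqrt(14).

(-2*sqrt(14) + 56)/55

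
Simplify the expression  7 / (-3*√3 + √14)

Multiply numerator and denominator by √14 + 3*√3.
Denominator becomes -13; numerator becomes 7*√14 + 21*√3.

(-21*√3 - 7*√14)/13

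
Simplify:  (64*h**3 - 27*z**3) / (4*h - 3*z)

(4*h)**3 - (3*z)**3 = (4*h - 3*z)(16*h**2 + 12*h*z + 9*z**2).

16*h**2 + 12*h*z + 9*z**2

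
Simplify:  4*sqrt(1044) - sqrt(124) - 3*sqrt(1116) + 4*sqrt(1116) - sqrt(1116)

-2*sqrt(31) + 24*sqrt(29)

4*sqrt(1044) = 24*sqrt(29); sqrt(124) = 2*sqrt(31); 3*sqrt(1116) = 18*sqrt(31); 4*sqrt(1116) = 24*sqrt(31); sqrt(1116) = 6*sqrt(31)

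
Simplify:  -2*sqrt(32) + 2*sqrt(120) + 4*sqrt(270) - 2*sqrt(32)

-16*sqrt(2) + 16*sqrt(30)

2*sqrt(32) = 8*sqrt(2); 2*sqrt(120) = 4*sqrt(30); 4*sqrt(270) = 12*sqrt(30); 2*sqrt(32) = 8*sqrt(2)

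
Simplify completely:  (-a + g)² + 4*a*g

(a + g)²

After expansion: a² + 2*a*g + g² — a perfect-square trinomial.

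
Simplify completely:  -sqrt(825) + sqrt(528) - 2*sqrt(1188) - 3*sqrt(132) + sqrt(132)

-17*sqrt(33)

sqrt(825) = 5*sqrt(33); sqrt(528) = 4*sqrt(33); 2*sqrt(1188) = 12*sqrt(33); 3*sqrt(132) = 6*sqrt(33); sqrt(132) = 2*sqrt(33)
Combine: (-5 + 4 - 12 - 6 + 2)·sqrt(33) = -17*sqrt(33)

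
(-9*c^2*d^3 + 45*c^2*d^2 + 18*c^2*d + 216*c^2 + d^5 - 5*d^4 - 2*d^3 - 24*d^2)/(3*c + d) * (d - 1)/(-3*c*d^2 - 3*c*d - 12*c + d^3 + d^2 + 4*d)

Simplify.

d^2 - 7*d + 6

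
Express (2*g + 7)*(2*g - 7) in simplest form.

4*g^2 - 49

Difference of squares with P = 2*g, Q = 7.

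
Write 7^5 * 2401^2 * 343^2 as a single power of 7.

7^5 = 7^5; 2401^2 = 7^8; 343^2 = 7^6
Combine exponents: 7^19

7^19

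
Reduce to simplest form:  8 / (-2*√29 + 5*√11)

(16*√29 + 40*√11)/159

Multiply numerator and denominator by 2*√29 + 5*√11.
Denominator becomes 159; numerator becomes 16*√29 + 40*√11.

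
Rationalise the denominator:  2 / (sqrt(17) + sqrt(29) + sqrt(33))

Group as (sqrt(17) + sqrt(33)) + sqrt(29); multiply by (sqrt(17) + sqrt(33)) - sqrt(29), then rationalise the remaining surd.

(-4*sqrt(16269) + 26*sqrt(33) + 42*sqrt(29) + 90*sqrt(17))/1803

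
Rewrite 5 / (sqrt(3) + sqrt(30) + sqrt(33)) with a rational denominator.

Group as (sqrt(3) + sqrt(33)) + sqrt(30); multiply by (sqrt(3) + sqrt(33)) - sqrt(30), then rationalise the remaining surd.

(-sqrt(330) + sqrt(30) + 10*sqrt(3))/12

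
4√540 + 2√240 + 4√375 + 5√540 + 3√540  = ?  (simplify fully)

4√540 = 24*√15; 2√240 = 8*√15; 4√375 = 20*√15; 5√540 = 30*√15; 3√540 = 18*√15
Combine: (24 + 8 + 20 + 30 + 18)·√15 = 100*√15

100*√15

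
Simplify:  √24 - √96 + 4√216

√24 = 2*√6; √96 = 4*√6; 4√216 = 24*√6
Combine: (2 - 4 + 24)·√6 = 22*√6

22*√6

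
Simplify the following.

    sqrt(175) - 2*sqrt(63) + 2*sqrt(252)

sqrt(175) = 5*sqrt(7); 2*sqrt(63) = 6*sqrt(7); 2*sqrt(252) = 12*sqrt(7)
Combine: (5 - 6 + 12)·sqrt(7) = 11*sqrt(7)

11*sqrt(7)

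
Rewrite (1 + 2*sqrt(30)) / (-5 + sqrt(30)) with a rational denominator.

Multiply numerator and denominator by -sqrt(30) - 5.
Denominator becomes -5; numerator becomes -65 - 11*sqrt(30).

(11*sqrt(30) + 65)/5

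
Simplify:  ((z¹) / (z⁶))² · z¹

Inside the bracket: (z^-5)
Raise to the power 2: (z^-10)
Multiply by z¹: add exponents.

z^(-9)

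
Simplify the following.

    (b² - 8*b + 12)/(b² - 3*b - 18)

Factor: b² - 8*b + 12 = (b - 6)·(b - 2);  b² - 3*b - 18 = (b + 3)·(b - 6)
Cancel the common factor (b - 6).

(b - 2)/(b + 3)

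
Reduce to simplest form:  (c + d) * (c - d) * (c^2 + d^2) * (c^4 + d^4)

(c+d)(c-d) = c^2 - d^2; continue pairing.

c^8 - d^8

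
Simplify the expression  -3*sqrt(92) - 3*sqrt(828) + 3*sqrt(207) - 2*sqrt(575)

-25*sqrt(23)

3*sqrt(92) = 6*sqrt(23); 3*sqrt(828) = 18*sqrt(23); 3*sqrt(207) = 9*sqrt(23); 2*sqrt(575) = 10*sqrt(23)
Combine: (-6 - 18 + 9 - 10)·sqrt(23) = -25*sqrt(23)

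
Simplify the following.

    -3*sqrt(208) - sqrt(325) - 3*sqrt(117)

-26*sqrt(13)

3*sqrt(208) = 12*sqrt(13); sqrt(325) = 5*sqrt(13); 3*sqrt(117) = 9*sqrt(13)
Combine: (-12 - 5 - 9)·sqrt(13) = -26*sqrt(13)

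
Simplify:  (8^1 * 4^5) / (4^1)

2^11

8^1 = 2^3; 4^5 = 2^10; 4^1 = 2^2
Combine exponents: 2^11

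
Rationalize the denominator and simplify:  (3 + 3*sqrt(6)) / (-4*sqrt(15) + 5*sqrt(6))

(-12*sqrt(10) - 30 - 4*sqrt(15) - 5*sqrt(6))/30

Multiply numerator and denominator by 5*sqrt(6) + 4*sqrt(15).
Denominator becomes -90; numerator becomes 15*sqrt(6) + 12*sqrt(15) + 90 + 36*sqrt(10).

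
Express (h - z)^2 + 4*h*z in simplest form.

(h + z)^2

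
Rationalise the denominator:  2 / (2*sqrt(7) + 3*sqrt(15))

(-4*sqrt(7) + 6*sqrt(15))/107

Multiply numerator and denominator by -3*sqrt(15) + 2*sqrt(7).
Denominator becomes -107; numerator becomes -6*sqrt(15) + 4*sqrt(7).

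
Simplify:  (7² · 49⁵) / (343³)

7^3

7² = 7^2; 49⁵ = 7^10; 343³ = 7^9
Combine exponents: 7^3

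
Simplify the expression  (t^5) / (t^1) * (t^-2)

Quotient: t^4
Multiply by (t^-2): add exponents.

t^2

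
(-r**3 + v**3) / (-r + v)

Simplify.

r**2 + r*v + v**2

Apply the difference-of-cubes factorisation and cancel (-r + v).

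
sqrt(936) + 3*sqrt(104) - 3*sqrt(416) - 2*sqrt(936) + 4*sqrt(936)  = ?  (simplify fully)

12*sqrt(26)

sqrt(936) = 6*sqrt(26); 3*sqrt(104) = 6*sqrt(26); 3*sqrt(416) = 12*sqrt(26); 2*sqrt(936) = 12*sqrt(26); 4*sqrt(936) = 24*sqrt(26)
Combine: (6 + 6 - 12 - 12 + 24)·sqrt(26) = 12*sqrt(26)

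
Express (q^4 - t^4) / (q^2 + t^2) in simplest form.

Difference of fourth powers: factor out (q^2 + t^2).

q^2 - t^2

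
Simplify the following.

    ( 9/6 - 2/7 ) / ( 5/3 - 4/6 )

17/14

Numerator: 9/6 - 2/7 = 17/14
Denominator: 5/3 - 4/6 = 1
Divide: (17/14) · (1) = 17/14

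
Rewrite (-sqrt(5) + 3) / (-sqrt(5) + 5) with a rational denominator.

(-sqrt(5) + 5)/10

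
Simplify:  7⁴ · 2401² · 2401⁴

7^28

7⁴ = 7^4; 2401² = 7^8; 2401⁴ = 7^16
Combine exponents: 7^28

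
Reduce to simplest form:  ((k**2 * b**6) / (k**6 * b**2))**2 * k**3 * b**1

b**9/k**5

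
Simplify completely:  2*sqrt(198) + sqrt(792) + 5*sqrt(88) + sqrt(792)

28*sqrt(22)

2*sqrt(198) = 6*sqrt(22); sqrt(792) = 6*sqrt(22); 5*sqrt(88) = 10*sqrt(22); sqrt(792) = 6*sqrt(22)
Combine: (6 + 6 + 10 + 6)·sqrt(22) = 28*sqrt(22)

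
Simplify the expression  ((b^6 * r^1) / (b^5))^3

b^3*r^3

Inside the bracket: b^1 * r^1
Raise to the power 3: b^3 * r^3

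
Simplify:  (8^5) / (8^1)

2^12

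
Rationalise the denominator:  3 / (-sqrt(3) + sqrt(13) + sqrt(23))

(-99*sqrt(3) - 21*sqrt(23) + 39*sqrt(13) + 6*sqrt(897))/107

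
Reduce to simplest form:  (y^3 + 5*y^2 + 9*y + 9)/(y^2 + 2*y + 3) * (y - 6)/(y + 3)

y - 6

Factor: y^3 + 5*y^2 + 9*y + 9 = (y^2 + 2*y + 3)*(y + 3)
Cancel the common factors (y^2 + 2*y + 3), (y + 3).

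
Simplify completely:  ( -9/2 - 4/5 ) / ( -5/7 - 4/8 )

Numerator: -9/2 - 4/5 = -53/10
Denominator: -5/7 - 4/8 = -17/14
Divide: (-53/10) · (-14/17) = 371/85

371/85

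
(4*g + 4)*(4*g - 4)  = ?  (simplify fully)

(4*g)**2 - (4)**2 = 16*g**2 - 16.

16*g**2 - 16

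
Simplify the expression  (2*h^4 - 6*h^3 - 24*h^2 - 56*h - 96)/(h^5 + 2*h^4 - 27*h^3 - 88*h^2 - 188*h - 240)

2/(h + 5)

Factor: 2*h^4 - 6*h^3 - 24*h^2 - 56*h - 96 = 2*(h + 2)*(h^2 + h + 4)*(h - 6);  h^5 + 2*h^4 - 27*h^3 - 88*h^2 - 188*h - 240 = (h^2 + h + 4)*(h + 5)*(h + 2)*(h - 6)
Cancel the common factors (h^2 + h + 4), (h - 6), (h + 2).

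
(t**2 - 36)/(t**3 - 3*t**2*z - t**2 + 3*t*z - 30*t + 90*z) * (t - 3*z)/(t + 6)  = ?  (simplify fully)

1/(t + 5)

Factor: t**2 - 36 = (t - 6)*(t + 6);  t**3 - 3*t**2*z - t**2 + 3*t*z - 30*t + 90*z = (t - 3*z)*(t + 5)*(t - 6)
Cancel the common factors (t + 6), (t - 6), (t - 3*z).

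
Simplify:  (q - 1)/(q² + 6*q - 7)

1/(q + 7)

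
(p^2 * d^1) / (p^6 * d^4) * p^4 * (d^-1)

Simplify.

Quotient: (p^-4) * (d^-3)
Multiply by p^4 * (d^-1): add exponents.

d^(-4)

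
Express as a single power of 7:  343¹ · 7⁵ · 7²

7^10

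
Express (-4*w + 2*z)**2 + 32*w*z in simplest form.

Expanding gives 16*w**2 + 16*w*z + 4*z**2, a perfect square.

4*(2*w + z)**2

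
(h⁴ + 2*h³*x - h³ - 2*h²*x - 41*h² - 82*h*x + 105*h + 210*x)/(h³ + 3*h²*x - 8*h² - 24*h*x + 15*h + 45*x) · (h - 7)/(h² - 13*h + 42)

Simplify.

(h² + 2*h*x + 7*h + 14*x)/(h² + 3*h*x - 6*h - 18*x)

Factor: h⁴ + 2*h³*x - h³ - 2*h²*x - 41*h² - 82*h*x + 105*h + 210*x = (h - 3)·(h - 5)·(h + 2*x)·(h + 7);  h³ + 3*h²*x - 8*h² - 24*h*x + 15*h + 45*x = (h + 3*x)·(h - 5)·(h - 3);  h² - 13*h + 42 = (h - 7)·(h - 6)
Cancel the common factors (h - 5), (h - 3), (h - 7).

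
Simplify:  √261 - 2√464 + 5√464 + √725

20*√29

√261 = 3*√29; 2√464 = 8*√29; 5√464 = 20*√29; √725 = 5*√29
Combine: (3 - 8 + 20 + 5)·√29 = 20*√29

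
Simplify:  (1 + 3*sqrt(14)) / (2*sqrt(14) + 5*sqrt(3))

Multiply numerator and denominator by -5*sqrt(3) + 2*sqrt(14).
Denominator becomes -19; numerator becomes -15*sqrt(42) - 5*sqrt(3) + 2*sqrt(14) + 84.

(-84 - 2*sqrt(14) + 5*sqrt(3) + 15*sqrt(42))/19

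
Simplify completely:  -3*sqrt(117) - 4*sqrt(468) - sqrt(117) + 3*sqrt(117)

3*sqrt(117) = 9*sqrt(13); 4*sqrt(468) = 24*sqrt(13); sqrt(117) = 3*sqrt(13); 3*sqrt(117) = 9*sqrt(13)
Combine: (-9 - 24 - 3 + 9)·sqrt(13) = -27*sqrt(13)

-27*sqrt(13)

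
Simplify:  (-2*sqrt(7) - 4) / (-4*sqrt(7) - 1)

(14*sqrt(7) + 52)/111

Multiply numerator and denominator by -1 + 4*sqrt(7).
Denominator becomes -111; numerator becomes -52 - 14*sqrt(7).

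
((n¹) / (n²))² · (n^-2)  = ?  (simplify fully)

n^(-4)

Inside the bracket: (n^-1)
Raise to the power 2: (n^-2)
Multiply by (n^-2): add exponents.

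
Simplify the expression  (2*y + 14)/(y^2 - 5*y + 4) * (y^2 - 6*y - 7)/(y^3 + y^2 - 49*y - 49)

2/(y^2 - 5*y + 4)

Factor: 2*y + 14 = 2*(y + 7);  y^2 - 5*y + 4 = (y - 1)*(y - 4);  y^2 - 6*y - 7 = (y + 1)*(y - 7);  y^3 + y^2 - 49*y - 49 = (y + 1)*(y + 7)*(y - 7)
Cancel the common factors (y + 1), (y - 7), (y + 7).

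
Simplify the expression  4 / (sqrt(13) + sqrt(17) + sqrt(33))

(-8*sqrt(7293) - 12*sqrt(33) + 116*sqrt(17) + 148*sqrt(13))/875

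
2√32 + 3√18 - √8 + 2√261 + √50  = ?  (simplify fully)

20*√2 + 6*√29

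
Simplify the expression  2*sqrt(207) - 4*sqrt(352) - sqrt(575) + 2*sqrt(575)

-16*sqrt(22) + 11*sqrt(23)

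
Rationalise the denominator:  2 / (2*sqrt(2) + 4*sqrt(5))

(-sqrt(2) + 2*sqrt(5))/18

Multiply numerator and denominator by -4*sqrt(5) + 2*sqrt(2).
Denominator becomes -72; numerator becomes -8*sqrt(5) + 4*sqrt(2).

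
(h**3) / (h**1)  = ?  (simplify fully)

h**2

Quotient: h**2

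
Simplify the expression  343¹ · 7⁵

7^8

343¹ = 7^3; 7⁵ = 7^5
Combine exponents: 7^8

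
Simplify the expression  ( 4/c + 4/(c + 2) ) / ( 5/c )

Numerator: 4/c + 4/(c + 2) = (8*c + 8)/(c^2 + 2*c)
Denominator: 5/c = 5/c
Divide: ((8*c + 8)/(c^2 + 2*c)) · (c/5) = (8*c + 8)/(5*c + 10)

(8*c + 8)/(5*c + 10)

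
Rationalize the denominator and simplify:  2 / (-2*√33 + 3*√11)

(-4*√33 - 6*√11)/33

Multiply numerator and denominator by 3*√11 + 2*√33.
Denominator becomes -33; numerator becomes 6*√11 + 4*√33.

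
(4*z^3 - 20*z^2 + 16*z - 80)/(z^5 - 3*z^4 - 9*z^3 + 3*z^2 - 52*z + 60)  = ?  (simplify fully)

4/(z^2 + 2*z - 3)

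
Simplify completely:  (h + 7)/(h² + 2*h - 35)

1/(h - 5)

Factor: h² + 2*h - 35 = (h + 7)·(h - 5)
Cancel the common factor (h + 7).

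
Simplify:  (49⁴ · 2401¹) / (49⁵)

7^2

49⁴ = 7^8; 2401¹ = 7^4; 49⁵ = 7^10
Combine exponents: 7^2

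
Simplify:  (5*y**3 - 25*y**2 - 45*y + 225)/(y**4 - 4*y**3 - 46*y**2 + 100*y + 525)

(5*y - 15)/(y**2 - 2*y - 35)

Factor: 5*y**3 - 25*y**2 - 45*y + 225 = 5*(y - 3)*(y - 5)*(y + 3);  y**4 - 4*y**3 - 46*y**2 + 100*y + 525 = (y - 5)*(y + 5)*(y - 7)*(y + 3)
Cancel the common factors (y - 5), (y + 3).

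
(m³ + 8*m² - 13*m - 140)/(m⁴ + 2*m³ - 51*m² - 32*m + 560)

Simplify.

(m + 5)/(m² - m - 20)

Factor: m³ + 8*m² - 13*m - 140 = (m - 4)·(m + 7)·(m + 5);  m⁴ + 2*m³ - 51*m² - 32*m + 560 = (m - 4)·(m - 5)·(m + 4)·(m + 7)
Cancel the common factors (m + 7), (m - 4).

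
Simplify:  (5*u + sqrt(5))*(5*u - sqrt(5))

25*u**2 - 5

Difference of squares with P = 5*u, Q = sqrt(5).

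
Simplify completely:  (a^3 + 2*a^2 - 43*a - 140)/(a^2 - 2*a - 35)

a + 4

Factor: a^3 + 2*a^2 - 43*a - 140 = (a - 7)*(a + 4)*(a + 5);  a^2 - 2*a - 35 = (a - 7)*(a + 5)
Cancel the common factors (a + 5), (a - 7).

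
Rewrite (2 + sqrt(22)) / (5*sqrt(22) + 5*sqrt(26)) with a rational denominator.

Multiply numerator and denominator by -5*sqrt(26) + 5*sqrt(22).
Denominator becomes -100; numerator becomes -10*sqrt(143) - 10*sqrt(26) + 10*sqrt(22) + 110.

(-11 - sqrt(22) + sqrt(26) + sqrt(143))/10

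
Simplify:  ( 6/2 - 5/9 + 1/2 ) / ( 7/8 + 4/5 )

1060/603

Numerator: 6/2 - 5/9 + 1/2 = 53/18
Denominator: 7/8 + 4/5 = 67/40
Divide: (53/18) · (40/67) = 1060/603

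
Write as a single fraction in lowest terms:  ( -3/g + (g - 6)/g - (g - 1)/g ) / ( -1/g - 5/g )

Numerator: -3/g + (g - 6)/g - (g - 1)/g = -8/g
Denominator: -1/g - 5/g = -6/g
Divide: (-8/g) · (-g/6) = 4/3

4/3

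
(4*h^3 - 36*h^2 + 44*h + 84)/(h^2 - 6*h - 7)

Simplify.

Factor: 4*h^3 - 36*h^2 + 44*h + 84 = 4*(h - 3)*(h - 7)*(h + 1);  h^2 - 6*h - 7 = (h - 7)*(h + 1)
Cancel the common factors (h - 7), (h + 1).

4*h - 12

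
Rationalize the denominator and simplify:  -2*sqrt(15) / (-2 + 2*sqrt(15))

(-15 - sqrt(15))/14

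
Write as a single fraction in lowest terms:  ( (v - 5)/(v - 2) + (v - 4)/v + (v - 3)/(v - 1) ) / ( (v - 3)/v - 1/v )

(3*v³ - 18*v² + 25*v - 8)/(v³ - 7*v² + 14*v - 8)

Numerator: (v - 5)/(v - 2) + (v - 4)/v + (v - 3)/(v - 1) = (3*v³ - 18*v² + 25*v - 8)/(v³ - 3*v² + 2*v)
Denominator: (v - 3)/v - 1/v = (v - 4)/v
Divide: ((3*v³ - 18*v² + 25*v - 8)/(v³ - 3*v² + 2*v)) · (v/(v - 4)) = (3*v³ - 18*v² + 25*v - 8)/(v³ - 7*v² + 14*v - 8)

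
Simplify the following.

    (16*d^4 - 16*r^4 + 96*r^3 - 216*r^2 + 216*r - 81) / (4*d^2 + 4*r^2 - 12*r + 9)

Difference of fourth powers: factor out (4*d^2 + (2*r - 3)^2).

4*d^2 - 4*r^2 + 12*r - 9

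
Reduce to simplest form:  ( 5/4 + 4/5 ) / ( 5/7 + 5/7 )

287/200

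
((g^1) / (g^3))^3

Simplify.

g^(-6)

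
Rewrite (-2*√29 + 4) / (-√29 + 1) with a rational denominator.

(-√29 + 27)/14

Multiply numerator and denominator by 1 + √29.
Denominator becomes -28; numerator becomes -54 + 2*√29.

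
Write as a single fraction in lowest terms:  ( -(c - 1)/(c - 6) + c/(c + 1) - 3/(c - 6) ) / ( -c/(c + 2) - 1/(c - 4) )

Numerator: -(c - 1)/(c - 6) + c/(c + 1) - 3/(c - 6) = (-9*c - 2)/(c² - 5*c - 6)
Denominator: -c/(c + 2) - 1/(c - 4) = (-c² + 3*c - 2)/(c² - 2*c - 8)
Divide: ((-9*c - 2)/(c² - 5*c - 6)) · ((c² - 2*c - 8)/(-c² + 3*c - 2)) = (9*c³ - 16*c² - 76*c - 16)/(c⁴ - 8*c³ + 11*c² + 8*c - 12)

(9*c³ - 16*c² - 76*c - 16)/(c⁴ - 8*c³ + 11*c² + 8*c - 12)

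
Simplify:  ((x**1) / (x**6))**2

Inside the bracket: (x**-5)
Raise to the power 2: (x**-10)

x**(-10)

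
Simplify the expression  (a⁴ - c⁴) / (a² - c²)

a² + c²

a⁴ - c⁴ factors as (a - c)*(a + c)*(a² + c²).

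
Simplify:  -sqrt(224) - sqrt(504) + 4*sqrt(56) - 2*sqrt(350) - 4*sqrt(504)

-36*sqrt(14)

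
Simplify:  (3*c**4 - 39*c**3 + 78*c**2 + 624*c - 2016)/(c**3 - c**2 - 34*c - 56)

Factor: 3*c**4 - 39*c**3 + 78*c**2 + 624*c - 2016 = 3*(c - 4)*(c + 4)*(c - 6)*(c - 7);  c**3 - c**2 - 34*c - 56 = (c + 2)*(c + 4)*(c - 7)
Cancel the common factors (c - 7), (c + 4).

(3*c**2 - 30*c + 72)/(c + 2)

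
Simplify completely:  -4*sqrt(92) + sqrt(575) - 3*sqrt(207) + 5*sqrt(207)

4*sqrt(92) = 8*sqrt(23); sqrt(575) = 5*sqrt(23); 3*sqrt(207) = 9*sqrt(23); 5*sqrt(207) = 15*sqrt(23)
Combine: (-8 + 5 - 9 + 15)·sqrt(23) = 3*sqrt(23)

3*sqrt(23)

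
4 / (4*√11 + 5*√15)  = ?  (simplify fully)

Multiply numerator and denominator by -5*√15 + 4*√11.
Denominator becomes -199; numerator becomes -20*√15 + 16*√11.

(-16*√11 + 20*√15)/199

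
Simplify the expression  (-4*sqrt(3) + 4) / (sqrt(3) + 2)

-12*sqrt(3) + 20

Multiply numerator and denominator by -sqrt(3) + 2.
Denominator becomes 1; numerator becomes -12*sqrt(3) + 20.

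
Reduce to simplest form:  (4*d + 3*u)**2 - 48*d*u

(4*d - 3*u)**2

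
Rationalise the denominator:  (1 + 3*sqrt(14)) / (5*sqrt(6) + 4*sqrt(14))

(-30*sqrt(21) - 5*sqrt(6) + 4*sqrt(14) + 168)/74

Multiply numerator and denominator by -5*sqrt(6) + 4*sqrt(14).
Denominator becomes 74; numerator becomes -30*sqrt(21) - 5*sqrt(6) + 4*sqrt(14) + 168.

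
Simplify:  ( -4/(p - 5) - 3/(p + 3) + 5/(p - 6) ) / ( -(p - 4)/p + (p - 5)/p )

Numerator: -4/(p - 5) - 3/(p + 3) + 5/(p - 6) = (-2*p^2 + 35*p - 93)/(p^3 - 8*p^2 - 3*p + 90)
Denominator: -(p - 4)/p + (p - 5)/p = -1/p
Divide: ((-2*p^2 + 35*p - 93)/(p^3 - 8*p^2 - 3*p + 90)) · (-p) = (2*p^3 - 35*p^2 + 93*p)/(p^3 - 8*p^2 - 3*p + 90)

(2*p^3 - 35*p^2 + 93*p)/(p^3 - 8*p^2 - 3*p + 90)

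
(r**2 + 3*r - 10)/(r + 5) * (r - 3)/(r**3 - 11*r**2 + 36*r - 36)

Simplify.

1/(r - 6)

Factor: r**2 + 3*r - 10 = (r - 2)*(r + 5);  r**3 - 11*r**2 + 36*r - 36 = (r - 2)*(r - 3)*(r - 6)
Cancel the common factors (r - 2), (r + 5), (r - 3).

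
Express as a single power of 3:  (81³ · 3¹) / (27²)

81³ = 3^12; 3¹ = 3^1; 27² = 3^6
Combine exponents: 3^7

3^7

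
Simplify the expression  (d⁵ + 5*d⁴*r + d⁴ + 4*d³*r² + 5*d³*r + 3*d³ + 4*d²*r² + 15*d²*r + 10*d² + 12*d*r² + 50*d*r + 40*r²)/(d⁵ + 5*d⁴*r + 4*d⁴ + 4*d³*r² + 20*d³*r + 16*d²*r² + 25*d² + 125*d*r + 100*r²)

Factor: d⁵ + 5*d⁴*r + d⁴ + 4*d³*r² + 5*d³*r + 3*d³ + 4*d²*r² + 15*d²*r + 10*d² + 12*d*r² + 50*d*r + 40*r² = (d + 4*r)·(d² - d + 5)·(d + 2)·(d + r);  d⁵ + 5*d⁴*r + 4*d⁴ + 4*d³*r² + 20*d³*r + 16*d²*r² + 25*d² + 125*d*r + 100*r² = (d² - d + 5)·(d + 4*r)·(d + 5)·(d + r)
Cancel the common factors (d² - d + 5), (d + r), (d + 4*r).

(d + 2)/(d + 5)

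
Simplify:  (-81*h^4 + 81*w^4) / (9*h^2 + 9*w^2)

Difference of fourth powers: factor out (9*h^2 + 9*w^2).

-9*h^2 + 9*w^2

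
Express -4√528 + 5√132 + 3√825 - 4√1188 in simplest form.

-15*√33

4√528 = 16*√33; 5√132 = 10*√33; 3√825 = 15*√33; 4√1188 = 24*√33
Combine: (-16 + 10 + 15 - 24)·√33 = -15*√33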